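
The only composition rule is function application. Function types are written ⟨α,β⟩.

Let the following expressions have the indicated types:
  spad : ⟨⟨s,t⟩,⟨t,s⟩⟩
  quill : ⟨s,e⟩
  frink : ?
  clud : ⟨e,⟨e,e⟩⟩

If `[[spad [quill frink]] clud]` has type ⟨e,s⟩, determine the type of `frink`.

⟨⟨s,e⟩,⟨⟨⟨s,t⟩,⟨t,s⟩⟩,⟨⟨e,⟨e,e⟩⟩,⟨e,s⟩⟩⟩⟩

[[spad [quill frink]] clud] is required to be ⟨e,s⟩. clud : ⟨e,⟨e,e⟩⟩ cannot yield ⟨e,s⟩ as functor, so [spad [quill frink]] : ⟨⟨e,⟨e,e⟩⟩,⟨e,s⟩⟩.
[spad [quill frink]] is required to be ⟨⟨e,⟨e,e⟩⟩,⟨e,s⟩⟩. spad : ⟨⟨s,t⟩,⟨t,s⟩⟩ cannot yield ⟨⟨e,⟨e,e⟩⟩,⟨e,s⟩⟩ as functor, so [quill frink] : ⟨⟨⟨s,t⟩,⟨t,s⟩⟩,⟨⟨e,⟨e,e⟩⟩,⟨e,s⟩⟩⟩.
[quill frink] is required to be ⟨⟨⟨s,t⟩,⟨t,s⟩⟩,⟨⟨e,⟨e,e⟩⟩,⟨e,s⟩⟩⟩. quill : ⟨s,e⟩ cannot yield ⟨⟨⟨s,t⟩,⟨t,s⟩⟩,⟨⟨e,⟨e,e⟩⟩,⟨e,s⟩⟩⟩ as functor, so frink : ⟨⟨s,e⟩,⟨⟨⟨s,t⟩,⟨t,s⟩⟩,⟨⟨e,⟨e,e⟩⟩,⟨e,s⟩⟩⟩⟩.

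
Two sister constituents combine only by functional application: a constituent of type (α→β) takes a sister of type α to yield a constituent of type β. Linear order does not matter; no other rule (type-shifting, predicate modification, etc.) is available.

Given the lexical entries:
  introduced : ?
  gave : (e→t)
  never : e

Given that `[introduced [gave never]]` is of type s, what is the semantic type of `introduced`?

For [introduced [gave never]] to have type s with [gave never] of type t, introduced must be the function: introduced : (t→s).

(t→s)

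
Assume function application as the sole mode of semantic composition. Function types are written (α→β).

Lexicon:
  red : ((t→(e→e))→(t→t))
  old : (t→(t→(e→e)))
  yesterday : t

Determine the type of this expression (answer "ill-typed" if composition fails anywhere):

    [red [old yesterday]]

At [old yesterday], old : (t→(t→(e→e))) takes yesterday : t, giving (t→(e→e)).
At [red [old yesterday]], red : ((t→(e→e))→(t→t)) takes [old yesterday] : (t→(e→e)), giving (t→t).

(t→t)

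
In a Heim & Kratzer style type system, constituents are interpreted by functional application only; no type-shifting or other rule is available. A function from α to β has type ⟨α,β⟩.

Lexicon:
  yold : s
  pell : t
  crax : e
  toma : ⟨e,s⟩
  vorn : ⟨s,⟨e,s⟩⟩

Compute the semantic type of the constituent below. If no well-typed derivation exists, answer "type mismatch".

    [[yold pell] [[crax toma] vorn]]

[yold pell]: s and t cannot combine by function application — type clash.

type mismatch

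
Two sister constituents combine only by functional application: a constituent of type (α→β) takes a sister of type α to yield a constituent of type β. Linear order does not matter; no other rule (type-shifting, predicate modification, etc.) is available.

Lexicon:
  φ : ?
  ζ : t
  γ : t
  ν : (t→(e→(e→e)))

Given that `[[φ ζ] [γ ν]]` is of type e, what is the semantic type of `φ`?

At [[φ ζ] [γ ν]] (required: e): [γ ν] is (e→(e→e)), which is not a function with range e; hence [φ ζ] is the functor — type ((e→(e→e))→e).
At [φ ζ] (required: ((e→(e→e))→e)): ζ is t, which is not a function with range ((e→(e→e))→e); hence φ is the functor — type (t→((e→(e→e))→e)).

(t→((e→(e→e))→e))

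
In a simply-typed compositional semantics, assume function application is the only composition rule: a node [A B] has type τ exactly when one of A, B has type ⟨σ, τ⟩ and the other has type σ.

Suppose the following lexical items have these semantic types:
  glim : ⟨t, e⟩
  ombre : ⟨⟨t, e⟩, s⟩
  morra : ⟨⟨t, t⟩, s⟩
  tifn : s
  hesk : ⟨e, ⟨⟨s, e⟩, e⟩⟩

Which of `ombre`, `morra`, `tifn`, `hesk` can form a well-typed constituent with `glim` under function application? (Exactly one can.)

ombre — combines: ombre : ⟨⟨t, e⟩, s⟩ takes glim : ⟨t, e⟩ as argument, giving s.
morra : ⟨⟨t, t⟩, s⟩ — no; glim wants t, and morra wants ⟨t, t⟩.
tifn : s — no; glim wants t, and tifn wants nothing (atomic).
hesk : ⟨e, ⟨⟨s, e⟩, e⟩⟩ — no; glim wants t, and hesk wants e.

ombre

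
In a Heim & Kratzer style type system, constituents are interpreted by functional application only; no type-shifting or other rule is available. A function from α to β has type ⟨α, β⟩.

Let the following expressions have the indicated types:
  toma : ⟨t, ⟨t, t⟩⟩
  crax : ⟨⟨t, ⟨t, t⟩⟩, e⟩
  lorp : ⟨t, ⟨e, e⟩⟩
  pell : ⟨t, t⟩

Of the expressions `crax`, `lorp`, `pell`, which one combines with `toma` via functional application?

crax — combines: crax : ⟨⟨t, ⟨t, t⟩⟩, e⟩ takes toma : ⟨t, ⟨t, t⟩⟩ as argument, giving e.
lorp : ⟨t, ⟨e, e⟩⟩ — no; toma wants t, and lorp wants t.
pell : ⟨t, t⟩ — no; toma wants t, and pell wants t.

crax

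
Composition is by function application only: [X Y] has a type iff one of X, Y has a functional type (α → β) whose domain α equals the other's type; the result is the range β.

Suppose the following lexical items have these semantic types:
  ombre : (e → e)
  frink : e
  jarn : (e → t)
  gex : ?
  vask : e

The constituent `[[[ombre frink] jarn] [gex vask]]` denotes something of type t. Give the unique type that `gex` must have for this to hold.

[[[ombre frink] jarn] [gex vask]] is required to be t. [[ombre frink] jarn] : t cannot yield t as functor, so [gex vask] : (t → t).
[gex vask] is required to be (t → t). vask : e cannot yield (t → t) as functor, so gex : (e → (t → t)).

(e → (t → t))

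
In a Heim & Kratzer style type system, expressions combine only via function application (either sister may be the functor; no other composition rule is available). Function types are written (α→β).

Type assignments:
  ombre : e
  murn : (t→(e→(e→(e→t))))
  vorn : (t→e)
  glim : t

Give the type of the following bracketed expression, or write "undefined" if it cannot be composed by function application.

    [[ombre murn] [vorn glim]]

undefined

At [ombre murn]: neither e nor (t→(e→(e→(e→t)))) can take the other as argument; the node is ill-typed.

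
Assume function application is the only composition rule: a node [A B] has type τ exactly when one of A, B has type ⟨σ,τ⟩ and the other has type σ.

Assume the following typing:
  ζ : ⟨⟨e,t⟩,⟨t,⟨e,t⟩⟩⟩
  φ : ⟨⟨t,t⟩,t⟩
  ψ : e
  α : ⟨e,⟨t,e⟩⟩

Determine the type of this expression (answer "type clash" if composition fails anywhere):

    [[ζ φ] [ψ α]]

At [ζ φ]: neither ⟨⟨e,t⟩,⟨t,⟨e,t⟩⟩⟩ nor ⟨⟨t,t⟩,t⟩ can take the other as argument; the node is ill-typed.

type clash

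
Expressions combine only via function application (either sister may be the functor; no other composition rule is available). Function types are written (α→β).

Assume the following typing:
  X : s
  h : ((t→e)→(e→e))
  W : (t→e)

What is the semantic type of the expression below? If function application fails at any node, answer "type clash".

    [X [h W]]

At [h W], h : ((t→e)→(e→e)) takes W : (t→e), giving (e→e).
[X [h W]]: s and (e→e) cannot combine by function application — type clash.

type clash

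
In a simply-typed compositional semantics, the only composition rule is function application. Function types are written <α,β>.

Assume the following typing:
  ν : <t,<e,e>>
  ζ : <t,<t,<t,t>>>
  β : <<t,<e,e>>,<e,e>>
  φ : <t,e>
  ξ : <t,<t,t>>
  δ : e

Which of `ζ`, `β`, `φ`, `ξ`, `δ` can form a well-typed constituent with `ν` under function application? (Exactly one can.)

ζ : <t,<t,<t,t>>> — does not combine with ν.
β — combines: β : <<t,<e,e>>,<e,e>> takes ν : <t,<e,e>> as argument, giving <e,e>.
φ : <t,e> — does not combine with ν.
ξ : <t,<t,t>> — does not combine with ν.
δ : e — does not combine with ν.

β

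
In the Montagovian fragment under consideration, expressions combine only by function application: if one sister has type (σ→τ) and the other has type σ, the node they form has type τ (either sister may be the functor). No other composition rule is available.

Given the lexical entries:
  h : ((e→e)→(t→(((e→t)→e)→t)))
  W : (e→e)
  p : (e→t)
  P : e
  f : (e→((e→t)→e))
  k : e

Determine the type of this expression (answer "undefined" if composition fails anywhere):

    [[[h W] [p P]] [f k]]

[h W]: functor h : ((e→e)→(t→(((e→t)→e)→t))), argument W : (e→e); result (t→(((e→t)→e)→t)).
[p P]: functor p : (e→t), argument P : e; result t.
[[h W] [p P]]: functor [h W] : (t→(((e→t)→e)→t)), argument [p P] : t; result (((e→t)→e)→t).
[f k]: functor f : (e→((e→t)→e)), argument k : e; result ((e→t)→e).
[[[h W] [p P]] [f k]]: functor [[h W] [p P]] : (((e→t)→e)→t), argument [f k] : ((e→t)→e); result t.

t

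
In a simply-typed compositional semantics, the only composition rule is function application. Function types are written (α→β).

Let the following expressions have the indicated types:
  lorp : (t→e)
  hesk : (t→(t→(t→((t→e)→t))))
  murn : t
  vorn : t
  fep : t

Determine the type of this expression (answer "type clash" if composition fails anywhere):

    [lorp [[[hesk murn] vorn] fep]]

t

At [hesk murn], hesk : (t→(t→(t→((t→e)→t)))) takes murn : t, giving (t→(t→((t→e)→t))).
At [[hesk murn] vorn], [hesk murn] : (t→(t→((t→e)→t))) takes vorn : t, giving (t→((t→e)→t)).
At [[[hesk murn] vorn] fep], [[hesk murn] vorn] : (t→((t→e)→t)) takes fep : t, giving ((t→e)→t).
At [lorp [[[hesk murn] vorn] fep]], [[[hesk murn] vorn] fep] : ((t→e)→t) takes lorp : (t→e), giving t.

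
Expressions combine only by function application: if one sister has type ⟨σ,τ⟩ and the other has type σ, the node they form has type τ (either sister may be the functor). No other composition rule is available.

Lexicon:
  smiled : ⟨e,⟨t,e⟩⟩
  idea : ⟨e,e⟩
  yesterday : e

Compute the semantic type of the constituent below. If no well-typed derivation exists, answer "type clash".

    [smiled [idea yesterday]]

⟨t,e⟩

[idea yesterday]: functor idea : ⟨e,e⟩, argument yesterday : e; result e.
[smiled [idea yesterday]]: functor smiled : ⟨e,⟨t,e⟩⟩, argument [idea yesterday] : e; result ⟨t,e⟩.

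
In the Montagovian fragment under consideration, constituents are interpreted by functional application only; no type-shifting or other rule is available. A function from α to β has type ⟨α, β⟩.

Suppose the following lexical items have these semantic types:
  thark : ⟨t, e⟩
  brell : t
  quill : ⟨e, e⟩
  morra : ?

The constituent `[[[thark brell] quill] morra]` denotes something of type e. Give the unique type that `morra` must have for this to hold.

⟨e, e⟩

At [[[thark brell] quill] morra] (required: e): [[thark brell] quill] is e, which is not a function with range e; hence morra is the functor — type ⟨e, e⟩.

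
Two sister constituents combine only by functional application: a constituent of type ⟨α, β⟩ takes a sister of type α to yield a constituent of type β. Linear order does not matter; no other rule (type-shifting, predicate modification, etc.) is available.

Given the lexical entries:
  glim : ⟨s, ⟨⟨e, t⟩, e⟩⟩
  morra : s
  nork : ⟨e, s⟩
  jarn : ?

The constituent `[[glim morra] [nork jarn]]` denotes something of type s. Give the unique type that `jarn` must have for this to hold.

[[glim morra] [nork jarn]] must have type s. The sister [glim morra] has type ⟨⟨e, t⟩, e⟩; that is not a function onto s, so [nork jarn] must be the functor, of type ⟨⟨⟨e, t⟩, e⟩, s⟩.
[nork jarn] must have type ⟨⟨⟨e, t⟩, e⟩, s⟩. The sister nork has type ⟨e, s⟩; that is not a function onto ⟨⟨⟨e, t⟩, e⟩, s⟩, so jarn must be the functor, of type ⟨⟨e, s⟩, ⟨⟨⟨e, t⟩, e⟩, s⟩⟩.

⟨⟨e, s⟩, ⟨⟨⟨e, t⟩, e⟩, s⟩⟩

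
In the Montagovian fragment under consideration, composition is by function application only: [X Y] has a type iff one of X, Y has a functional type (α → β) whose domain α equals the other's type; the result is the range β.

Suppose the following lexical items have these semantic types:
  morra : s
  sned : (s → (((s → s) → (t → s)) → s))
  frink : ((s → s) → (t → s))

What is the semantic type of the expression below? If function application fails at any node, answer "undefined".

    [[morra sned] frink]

s

[morra sned]: functor sned : (s → (((s → s) → (t → s)) → s)), argument morra : s; result (((s → s) → (t → s)) → s).
[[morra sned] frink]: functor [morra sned] : (((s → s) → (t → s)) → s), argument frink : ((s → s) → (t → s)); result s.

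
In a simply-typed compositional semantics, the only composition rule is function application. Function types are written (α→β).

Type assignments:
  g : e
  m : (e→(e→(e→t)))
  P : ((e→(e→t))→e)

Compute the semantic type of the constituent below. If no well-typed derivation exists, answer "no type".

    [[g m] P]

[g m]: m is (e→(e→(e→t))), g is e; result (e→(e→t)).
[[g m] P]: P is ((e→(e→t))→e), [g m] is (e→(e→t)); result e.

e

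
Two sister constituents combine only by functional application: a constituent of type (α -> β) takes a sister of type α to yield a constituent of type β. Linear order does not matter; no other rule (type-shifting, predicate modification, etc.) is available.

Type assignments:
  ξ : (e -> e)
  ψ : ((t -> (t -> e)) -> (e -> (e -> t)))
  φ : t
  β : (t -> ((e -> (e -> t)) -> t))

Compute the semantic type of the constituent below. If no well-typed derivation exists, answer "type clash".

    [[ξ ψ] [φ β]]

type clash

[ξ ψ]: (e -> e) and ((t -> (t -> e)) -> (e -> (e -> t))) cannot combine by function application — type clash.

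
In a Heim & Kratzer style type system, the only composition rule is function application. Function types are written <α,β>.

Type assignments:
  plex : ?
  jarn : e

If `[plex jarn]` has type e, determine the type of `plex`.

<e,e>

[plex jarn] must have type e. The sister jarn has type e; that is not a function onto e, so plex must be the functor, of type <e,e>.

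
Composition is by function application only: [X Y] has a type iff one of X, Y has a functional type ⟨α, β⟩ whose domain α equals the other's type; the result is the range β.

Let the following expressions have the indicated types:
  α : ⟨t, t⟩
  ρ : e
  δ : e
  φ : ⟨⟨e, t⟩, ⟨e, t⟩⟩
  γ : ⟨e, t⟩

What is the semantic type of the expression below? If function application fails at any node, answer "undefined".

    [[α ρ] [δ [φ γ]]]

undefined

At [α ρ]: neither ⟨t, t⟩ nor e can take the other as argument; the node is ill-typed.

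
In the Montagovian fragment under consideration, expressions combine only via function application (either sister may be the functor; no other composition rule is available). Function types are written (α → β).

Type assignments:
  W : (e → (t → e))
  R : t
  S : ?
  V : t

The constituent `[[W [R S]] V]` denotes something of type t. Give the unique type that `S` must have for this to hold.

(t → ((e → (t → e)) → (t → t)))

[[W [R S]] V] must have type t. The sister V has type t; that is not a function onto t, so [W [R S]] must be the functor, of type (t → t).
[W [R S]] must have type (t → t). The sister W has type (e → (t → e)); that is not a function onto (t → t), so [R S] must be the functor, of type ((e → (t → e)) → (t → t)).
[R S] must have type ((e → (t → e)) → (t → t)). The sister R has type t; that is not a function onto ((e → (t → e)) → (t → t)), so S must be the functor, of type (t → ((e → (t → e)) → (t → t))).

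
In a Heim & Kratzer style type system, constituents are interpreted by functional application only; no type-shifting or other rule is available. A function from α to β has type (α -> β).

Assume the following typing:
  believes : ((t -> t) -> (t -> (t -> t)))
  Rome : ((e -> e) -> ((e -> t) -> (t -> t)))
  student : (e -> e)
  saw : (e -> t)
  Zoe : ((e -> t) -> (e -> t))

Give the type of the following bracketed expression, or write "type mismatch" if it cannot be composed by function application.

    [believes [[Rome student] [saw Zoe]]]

(t -> (t -> t))

[Rome student]: ((e -> e) -> ((e -> t) -> (t -> t))) applied to (e -> e) yields ((e -> t) -> (t -> t)).
[saw Zoe]: ((e -> t) -> (e -> t)) applied to (e -> t) yields (e -> t).
[[Rome student] [saw Zoe]]: ((e -> t) -> (t -> t)) applied to (e -> t) yields (t -> t).
[believes [[Rome student] [saw Zoe]]]: ((t -> t) -> (t -> (t -> t))) applied to (t -> t) yields (t -> (t -> t)).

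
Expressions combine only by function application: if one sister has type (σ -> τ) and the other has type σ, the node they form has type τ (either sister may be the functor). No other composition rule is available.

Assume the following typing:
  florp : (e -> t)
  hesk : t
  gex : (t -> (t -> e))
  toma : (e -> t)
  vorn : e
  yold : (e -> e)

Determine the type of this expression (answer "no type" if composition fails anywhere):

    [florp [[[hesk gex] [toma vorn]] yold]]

[hesk gex]: gex is (t -> (t -> e)), hesk is t; result (t -> e).
[toma vorn]: toma is (e -> t), vorn is e; result t.
[[hesk gex] [toma vorn]]: [hesk gex] is (t -> e), [toma vorn] is t; result e.
[[[hesk gex] [toma vorn]] yold]: yold is (e -> e), [[hesk gex] [toma vorn]] is e; result e.
[florp [[[hesk gex] [toma vorn]] yold]]: florp is (e -> t), [[[hesk gex] [toma vorn]] yold] is e; result t.

t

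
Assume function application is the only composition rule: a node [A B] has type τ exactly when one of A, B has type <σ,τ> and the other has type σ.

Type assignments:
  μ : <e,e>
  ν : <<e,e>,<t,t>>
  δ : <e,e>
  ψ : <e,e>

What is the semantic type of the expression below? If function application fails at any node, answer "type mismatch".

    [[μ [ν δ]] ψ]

type mismatch

[ν δ]: <<e,e>,<t,t>> applied to <e,e> yields <t,t>.
[μ [ν δ]]: <e,e> with <t,t> — neither is a function whose domain matches the other; composition fails here.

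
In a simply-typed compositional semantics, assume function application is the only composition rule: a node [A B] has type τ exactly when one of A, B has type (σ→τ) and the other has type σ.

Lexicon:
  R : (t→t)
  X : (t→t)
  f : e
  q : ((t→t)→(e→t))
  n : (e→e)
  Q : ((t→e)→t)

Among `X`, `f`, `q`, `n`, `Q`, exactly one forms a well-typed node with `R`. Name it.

q

X : (t→t) — does not combine with R.
f : e — does not combine with R.
q — combines: q : ((t→t)→(e→t)) takes R : (t→t) as argument, giving (e→t).
n : (e→e) — does not combine with R.
Q : ((t→e)→t) — does not combine with R.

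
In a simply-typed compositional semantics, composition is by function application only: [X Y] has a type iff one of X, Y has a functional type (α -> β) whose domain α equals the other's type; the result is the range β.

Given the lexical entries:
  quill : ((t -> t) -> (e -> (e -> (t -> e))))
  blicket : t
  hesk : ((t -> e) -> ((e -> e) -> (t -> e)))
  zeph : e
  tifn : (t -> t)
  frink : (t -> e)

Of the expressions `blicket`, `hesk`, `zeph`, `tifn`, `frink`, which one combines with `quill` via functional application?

tifn

blicket : t — quill needs (t -> t); blicket needs nothing (atomic); neither fits.
hesk : ((t -> e) -> ((e -> e) -> (t -> e))) — quill needs (t -> t); hesk needs (t -> e); neither fits.
zeph : e — quill needs (t -> t); zeph needs nothing (atomic); neither fits.
tifn — combines: quill : ((t -> t) -> (e -> (e -> (t -> e)))) takes tifn : (t -> t) as argument, giving (e -> (e -> (t -> e))).
frink : (t -> e) — quill needs (t -> t); frink needs t; neither fits.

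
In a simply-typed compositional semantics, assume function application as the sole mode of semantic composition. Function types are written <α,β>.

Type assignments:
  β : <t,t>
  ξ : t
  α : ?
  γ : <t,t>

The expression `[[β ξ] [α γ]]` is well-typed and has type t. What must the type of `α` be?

<<t,t>,<t,t>>

For [[β ξ] [α γ]] to have type t with [β ξ] of type t, [α γ] must be the function: [α γ] : <t,t>.
For [α γ] to have type <t,t> with γ of type <t,t>, α must be the function: α : <<t,t>,<t,t>>.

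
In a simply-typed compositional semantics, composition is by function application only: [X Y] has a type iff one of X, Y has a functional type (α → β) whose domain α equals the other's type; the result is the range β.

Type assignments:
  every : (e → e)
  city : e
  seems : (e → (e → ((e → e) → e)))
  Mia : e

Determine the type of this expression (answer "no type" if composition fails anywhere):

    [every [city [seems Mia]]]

e

At [seems Mia], seems : (e → (e → ((e → e) → e))) takes Mia : e, giving (e → ((e → e) → e)).
At [city [seems Mia]], [seems Mia] : (e → ((e → e) → e)) takes city : e, giving ((e → e) → e).
At [every [city [seems Mia]]], [city [seems Mia]] : ((e → e) → e) takes every : (e → e), giving e.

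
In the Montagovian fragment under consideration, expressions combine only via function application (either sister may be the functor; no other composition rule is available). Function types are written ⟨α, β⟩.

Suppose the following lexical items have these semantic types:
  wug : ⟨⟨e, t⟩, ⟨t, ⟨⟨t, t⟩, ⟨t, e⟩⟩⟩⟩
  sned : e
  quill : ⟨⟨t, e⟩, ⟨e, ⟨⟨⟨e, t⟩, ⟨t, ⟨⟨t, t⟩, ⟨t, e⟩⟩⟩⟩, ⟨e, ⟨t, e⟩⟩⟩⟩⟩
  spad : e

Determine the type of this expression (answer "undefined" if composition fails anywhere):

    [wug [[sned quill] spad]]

[sned quill]: e and ⟨⟨t, e⟩, ⟨e, ⟨⟨⟨e, t⟩, ⟨t, ⟨⟨t, t⟩, ⟨t, e⟩⟩⟩⟩, ⟨e, ⟨t, e⟩⟩⟩⟩⟩ cannot combine by function application — type clash.

undefined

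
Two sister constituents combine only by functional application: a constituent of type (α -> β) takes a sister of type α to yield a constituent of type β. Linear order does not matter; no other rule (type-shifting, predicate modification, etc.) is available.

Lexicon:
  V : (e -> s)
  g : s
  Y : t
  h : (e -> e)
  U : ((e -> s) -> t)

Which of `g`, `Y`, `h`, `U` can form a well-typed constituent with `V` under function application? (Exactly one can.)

U

g : s — neither side's domain matches the other.
Y : t — neither side's domain matches the other.
h : (e -> e) — neither side's domain matches the other.
U — combines: U : ((e -> s) -> t) takes V : (e -> s) as argument, giving t.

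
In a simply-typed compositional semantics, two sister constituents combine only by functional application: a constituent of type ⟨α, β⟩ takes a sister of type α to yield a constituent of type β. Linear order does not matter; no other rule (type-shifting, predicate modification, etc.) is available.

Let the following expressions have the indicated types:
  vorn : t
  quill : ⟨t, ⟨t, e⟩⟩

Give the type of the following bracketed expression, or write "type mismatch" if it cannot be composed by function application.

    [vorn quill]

[vorn quill]: functor quill : ⟨t, ⟨t, e⟩⟩, argument vorn : t; result ⟨t, e⟩.

⟨t, e⟩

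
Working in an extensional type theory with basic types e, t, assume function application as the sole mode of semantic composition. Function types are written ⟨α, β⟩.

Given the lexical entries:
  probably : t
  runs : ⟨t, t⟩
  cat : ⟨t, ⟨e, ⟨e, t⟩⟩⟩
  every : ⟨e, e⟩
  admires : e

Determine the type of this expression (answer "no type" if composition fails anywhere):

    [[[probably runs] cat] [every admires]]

[probably runs]: ⟨t, t⟩ applied to t yields t.
[[probably runs] cat]: ⟨t, ⟨e, ⟨e, t⟩⟩⟩ applied to t yields ⟨e, ⟨e, t⟩⟩.
[every admires]: ⟨e, e⟩ applied to e yields e.
[[[probably runs] cat] [every admires]]: ⟨e, ⟨e, t⟩⟩ applied to e yields ⟨e, t⟩.

⟨e, t⟩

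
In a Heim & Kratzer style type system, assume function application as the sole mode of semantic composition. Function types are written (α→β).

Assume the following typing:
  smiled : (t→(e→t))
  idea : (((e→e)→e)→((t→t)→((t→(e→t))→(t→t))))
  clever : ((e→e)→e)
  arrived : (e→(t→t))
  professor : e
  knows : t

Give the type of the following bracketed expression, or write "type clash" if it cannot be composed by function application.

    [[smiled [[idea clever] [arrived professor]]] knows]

t

At [idea clever], idea : (((e→e)→e)→((t→t)→((t→(e→t))→(t→t)))) takes clever : ((e→e)→e), giving ((t→t)→((t→(e→t))→(t→t))).
At [arrived professor], arrived : (e→(t→t)) takes professor : e, giving (t→t).
At [[idea clever] [arrived professor]], [idea clever] : ((t→t)→((t→(e→t))→(t→t))) takes [arrived professor] : (t→t), giving ((t→(e→t))→(t→t)).
At [smiled [[idea clever] [arrived professor]]], [[idea clever] [arrived professor]] : ((t→(e→t))→(t→t)) takes smiled : (t→(e→t)), giving (t→t).
At [[smiled [[idea clever] [arrived professor]]] knows], [smiled [[idea clever] [arrived professor]]] : (t→t) takes knows : t, giving t.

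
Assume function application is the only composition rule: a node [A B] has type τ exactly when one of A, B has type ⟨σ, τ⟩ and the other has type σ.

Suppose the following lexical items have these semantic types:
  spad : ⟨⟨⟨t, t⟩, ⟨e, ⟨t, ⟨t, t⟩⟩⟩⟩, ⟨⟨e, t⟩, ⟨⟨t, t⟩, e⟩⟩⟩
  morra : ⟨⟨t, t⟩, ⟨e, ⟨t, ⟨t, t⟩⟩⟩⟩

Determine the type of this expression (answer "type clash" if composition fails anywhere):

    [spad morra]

⟨⟨e, t⟩, ⟨⟨t, t⟩, e⟩⟩

[spad morra]: spad is ⟨⟨⟨t, t⟩, ⟨e, ⟨t, ⟨t, t⟩⟩⟩⟩, ⟨⟨e, t⟩, ⟨⟨t, t⟩, e⟩⟩⟩, morra is ⟨⟨t, t⟩, ⟨e, ⟨t, ⟨t, t⟩⟩⟩⟩; result ⟨⟨e, t⟩, ⟨⟨t, t⟩, e⟩⟩.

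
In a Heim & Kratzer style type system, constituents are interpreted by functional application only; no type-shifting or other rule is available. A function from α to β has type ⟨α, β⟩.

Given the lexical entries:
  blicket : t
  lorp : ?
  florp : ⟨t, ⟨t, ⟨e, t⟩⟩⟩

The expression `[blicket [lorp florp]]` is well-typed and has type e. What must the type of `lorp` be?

⟨⟨t, ⟨t, ⟨e, t⟩⟩⟩, ⟨t, e⟩⟩

[blicket [lorp florp]] is required to be e. blicket : t cannot yield e as functor, so [lorp florp] : ⟨t, e⟩.
[lorp florp] is required to be ⟨t, e⟩. florp : ⟨t, ⟨t, ⟨e, t⟩⟩⟩ cannot yield ⟨t, e⟩ as functor, so lorp : ⟨⟨t, ⟨t, ⟨e, t⟩⟩⟩, ⟨t, e⟩⟩.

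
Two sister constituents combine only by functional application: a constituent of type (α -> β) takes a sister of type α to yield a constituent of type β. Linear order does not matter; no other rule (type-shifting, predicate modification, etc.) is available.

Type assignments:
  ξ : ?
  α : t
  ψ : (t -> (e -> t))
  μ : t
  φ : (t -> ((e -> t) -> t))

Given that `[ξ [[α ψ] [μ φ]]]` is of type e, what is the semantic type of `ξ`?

(t -> e)

[ξ [[α ψ] [μ φ]]] is required to be e. [[α ψ] [μ φ]] : t cannot yield e as functor, so ξ : (t -> e).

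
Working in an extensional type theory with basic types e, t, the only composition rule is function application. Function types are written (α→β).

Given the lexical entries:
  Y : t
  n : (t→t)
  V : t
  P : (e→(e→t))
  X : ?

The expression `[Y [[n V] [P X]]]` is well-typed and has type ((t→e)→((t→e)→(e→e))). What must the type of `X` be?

At [Y [[n V] [P X]]] (required: ((t→e)→((t→e)→(e→e)))): Y is t, which is not a function with range ((t→e)→((t→e)→(e→e))); hence [[n V] [P X]] is the functor — type (t→((t→e)→((t→e)→(e→e)))).
At [[n V] [P X]] (required: (t→((t→e)→((t→e)→(e→e))))): [n V] is t, which is not a function with range (t→((t→e)→((t→e)→(e→e)))); hence [P X] is the functor — type (t→(t→((t→e)→((t→e)→(e→e))))).
At [P X] (required: (t→(t→((t→e)→((t→e)→(e→e)))))): P is (e→(e→t)), which is not a function with range (t→(t→((t→e)→((t→e)→(e→e))))); hence X is the functor — type ((e→(e→t))→(t→(t→((t→e)→((t→e)→(e→e)))))).

((e→(e→t))→(t→(t→((t→e)→((t→e)→(e→e))))))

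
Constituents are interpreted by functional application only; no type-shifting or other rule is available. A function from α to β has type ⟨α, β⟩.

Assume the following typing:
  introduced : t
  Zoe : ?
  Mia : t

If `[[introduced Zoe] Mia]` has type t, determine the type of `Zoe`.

[[introduced Zoe] Mia] must have type t. The sister Mia has type t; that is not a function onto t, so [introduced Zoe] must be the functor, of type ⟨t, t⟩.
[introduced Zoe] must have type ⟨t, t⟩. The sister introduced has type t; that is not a function onto ⟨t, t⟩, so Zoe must be the functor, of type ⟨t, ⟨t, t⟩⟩.

⟨t, ⟨t, t⟩⟩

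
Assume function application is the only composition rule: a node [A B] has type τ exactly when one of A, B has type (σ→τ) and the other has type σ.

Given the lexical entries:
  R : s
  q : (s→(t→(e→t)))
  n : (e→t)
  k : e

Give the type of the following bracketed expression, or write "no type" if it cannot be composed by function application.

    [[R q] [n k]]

(e→t)

[R q]: functor q : (s→(t→(e→t))), argument R : s; result (t→(e→t)).
[n k]: functor n : (e→t), argument k : e; result t.
[[R q] [n k]]: functor [R q] : (t→(e→t)), argument [n k] : t; result (e→t).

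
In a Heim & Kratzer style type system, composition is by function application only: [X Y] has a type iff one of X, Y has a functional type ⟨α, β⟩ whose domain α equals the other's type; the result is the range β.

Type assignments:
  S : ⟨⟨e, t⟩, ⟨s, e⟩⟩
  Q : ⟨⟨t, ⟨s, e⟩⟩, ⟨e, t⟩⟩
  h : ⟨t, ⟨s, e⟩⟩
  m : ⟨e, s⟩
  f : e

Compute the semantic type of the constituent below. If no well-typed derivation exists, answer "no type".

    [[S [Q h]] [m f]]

e

[Q h]: Q is ⟨⟨t, ⟨s, e⟩⟩, ⟨e, t⟩⟩, h is ⟨t, ⟨s, e⟩⟩; result ⟨e, t⟩.
[S [Q h]]: S is ⟨⟨e, t⟩, ⟨s, e⟩⟩, [Q h] is ⟨e, t⟩; result ⟨s, e⟩.
[m f]: m is ⟨e, s⟩, f is e; result s.
[[S [Q h]] [m f]]: [S [Q h]] is ⟨s, e⟩, [m f] is s; result e.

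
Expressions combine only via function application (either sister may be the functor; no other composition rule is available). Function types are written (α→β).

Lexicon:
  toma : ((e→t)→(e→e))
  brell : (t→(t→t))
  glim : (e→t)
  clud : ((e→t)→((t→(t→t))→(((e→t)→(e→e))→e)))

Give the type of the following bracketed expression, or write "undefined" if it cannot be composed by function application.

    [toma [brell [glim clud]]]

e

[glim clud]: clud is ((e→t)→((t→(t→t))→(((e→t)→(e→e))→e))), glim is (e→t); result ((t→(t→t))→(((e→t)→(e→e))→e)).
[brell [glim clud]]: [glim clud] is ((t→(t→t))→(((e→t)→(e→e))→e)), brell is (t→(t→t)); result (((e→t)→(e→e))→e).
[toma [brell [glim clud]]]: [brell [glim clud]] is (((e→t)→(e→e))→e), toma is ((e→t)→(e→e)); result e.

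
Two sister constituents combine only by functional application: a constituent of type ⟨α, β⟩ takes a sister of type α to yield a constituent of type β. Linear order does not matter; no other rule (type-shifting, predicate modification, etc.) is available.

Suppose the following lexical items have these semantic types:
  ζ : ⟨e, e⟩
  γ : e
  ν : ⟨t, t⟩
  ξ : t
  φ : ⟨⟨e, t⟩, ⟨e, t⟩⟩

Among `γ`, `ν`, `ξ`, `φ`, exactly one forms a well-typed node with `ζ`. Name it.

γ

γ — combines: ζ : ⟨e, e⟩ takes γ : e as argument, giving e.
ν : ⟨t, t⟩ — ζ needs e; ν needs t; neither fits.
ξ : t — ζ needs e; ξ needs nothing (atomic); neither fits.
φ : ⟨⟨e, t⟩, ⟨e, t⟩⟩ — ζ needs e; φ needs ⟨e, t⟩; neither fits.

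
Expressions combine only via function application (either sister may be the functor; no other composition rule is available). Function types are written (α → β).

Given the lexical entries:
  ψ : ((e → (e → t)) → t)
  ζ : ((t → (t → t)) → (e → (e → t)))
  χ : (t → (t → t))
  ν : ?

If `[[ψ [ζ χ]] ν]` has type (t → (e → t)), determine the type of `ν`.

(t → (t → (e → t)))

[[ψ [ζ χ]] ν] is required to be (t → (e → t)). [ψ [ζ χ]] : t cannot yield (t → (e → t)) as functor, so ν : (t → (t → (e → t))).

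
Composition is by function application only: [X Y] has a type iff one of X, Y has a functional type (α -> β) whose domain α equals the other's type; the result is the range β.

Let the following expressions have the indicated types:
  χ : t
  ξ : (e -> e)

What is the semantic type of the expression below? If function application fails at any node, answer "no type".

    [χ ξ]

no type

[χ ξ]: t with (e -> e) — neither is a function whose domain matches the other; composition fails here.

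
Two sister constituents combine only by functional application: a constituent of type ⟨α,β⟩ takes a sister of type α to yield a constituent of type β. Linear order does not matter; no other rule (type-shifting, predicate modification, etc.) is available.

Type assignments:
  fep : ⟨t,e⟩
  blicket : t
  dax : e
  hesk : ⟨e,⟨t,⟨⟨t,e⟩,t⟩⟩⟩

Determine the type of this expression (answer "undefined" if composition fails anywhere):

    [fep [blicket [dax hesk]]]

At [dax hesk], hesk : ⟨e,⟨t,⟨⟨t,e⟩,t⟩⟩⟩ takes dax : e, giving ⟨t,⟨⟨t,e⟩,t⟩⟩.
At [blicket [dax hesk]], [dax hesk] : ⟨t,⟨⟨t,e⟩,t⟩⟩ takes blicket : t, giving ⟨⟨t,e⟩,t⟩.
At [fep [blicket [dax hesk]]], [blicket [dax hesk]] : ⟨⟨t,e⟩,t⟩ takes fep : ⟨t,e⟩, giving t.

t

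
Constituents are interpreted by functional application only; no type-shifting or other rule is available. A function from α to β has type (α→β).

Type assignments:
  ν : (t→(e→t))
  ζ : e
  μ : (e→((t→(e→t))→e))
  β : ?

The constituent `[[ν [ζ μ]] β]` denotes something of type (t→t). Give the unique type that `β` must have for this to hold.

(e→(t→t))

At [[ν [ζ μ]] β] (required: (t→t)): [ν [ζ μ]] is e, which is not a function with range (t→t); hence β is the functor — type (e→(t→t)).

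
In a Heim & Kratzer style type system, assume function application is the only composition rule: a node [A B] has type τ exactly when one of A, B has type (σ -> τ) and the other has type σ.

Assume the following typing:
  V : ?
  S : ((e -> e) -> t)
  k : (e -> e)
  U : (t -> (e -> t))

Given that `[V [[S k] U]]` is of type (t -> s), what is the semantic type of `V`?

((e -> t) -> (t -> s))

At [V [[S k] U]] (required: (t -> s)): [[S k] U] is (e -> t), which is not a function with range (t -> s); hence V is the functor — type ((e -> t) -> (t -> s)).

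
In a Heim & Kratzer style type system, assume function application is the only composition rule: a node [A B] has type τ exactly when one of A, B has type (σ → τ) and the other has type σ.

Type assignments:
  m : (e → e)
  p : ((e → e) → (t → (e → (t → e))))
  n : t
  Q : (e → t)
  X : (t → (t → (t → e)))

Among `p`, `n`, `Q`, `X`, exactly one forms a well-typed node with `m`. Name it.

p

p — combines: p : ((e → e) → (t → (e → (t → e)))) takes m : (e → e) as argument, giving (t → (e → (t → e))).
n : t — no; m wants e, and n wants nothing (atomic).
Q : (e → t) — no; m wants e, and Q wants e.
X : (t → (t → (t → e))) — no; m wants e, and X wants t.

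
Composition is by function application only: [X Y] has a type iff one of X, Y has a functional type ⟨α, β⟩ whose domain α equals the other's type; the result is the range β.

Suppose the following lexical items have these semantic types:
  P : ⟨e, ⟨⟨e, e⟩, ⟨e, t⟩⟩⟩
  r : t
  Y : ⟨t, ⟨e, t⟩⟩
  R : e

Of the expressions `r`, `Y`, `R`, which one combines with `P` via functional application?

R

r : t — does not combine with P.
Y : ⟨t, ⟨e, t⟩⟩ — does not combine with P.
R — combines: P : ⟨e, ⟨⟨e, e⟩, ⟨e, t⟩⟩⟩ takes R : e as argument, giving ⟨⟨e, e⟩, ⟨e, t⟩⟩.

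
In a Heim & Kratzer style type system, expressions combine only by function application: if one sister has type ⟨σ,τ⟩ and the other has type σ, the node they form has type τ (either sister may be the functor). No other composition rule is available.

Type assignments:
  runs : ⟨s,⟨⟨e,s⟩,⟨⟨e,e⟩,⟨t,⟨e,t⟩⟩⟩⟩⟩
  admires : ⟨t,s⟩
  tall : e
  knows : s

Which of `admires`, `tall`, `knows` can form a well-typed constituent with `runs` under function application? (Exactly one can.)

admires : ⟨t,s⟩ — does not combine with runs.
tall : e — does not combine with runs.
knows — combines: runs : ⟨s,⟨⟨e,s⟩,⟨⟨e,e⟩,⟨t,⟨e,t⟩⟩⟩⟩⟩ takes knows : s as argument, giving ⟨⟨e,s⟩,⟨⟨e,e⟩,⟨t,⟨e,t⟩⟩⟩⟩.

knows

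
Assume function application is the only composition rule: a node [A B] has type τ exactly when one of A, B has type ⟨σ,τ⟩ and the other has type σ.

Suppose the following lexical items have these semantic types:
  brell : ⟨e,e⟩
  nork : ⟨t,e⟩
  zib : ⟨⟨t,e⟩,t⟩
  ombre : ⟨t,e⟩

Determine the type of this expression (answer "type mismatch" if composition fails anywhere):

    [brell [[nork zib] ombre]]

[nork zib]: zib is ⟨⟨t,e⟩,t⟩, nork is ⟨t,e⟩; result t.
[[nork zib] ombre]: ombre is ⟨t,e⟩, [nork zib] is t; result e.
[brell [[nork zib] ombre]]: brell is ⟨e,e⟩, [[nork zib] ombre] is e; result e.

e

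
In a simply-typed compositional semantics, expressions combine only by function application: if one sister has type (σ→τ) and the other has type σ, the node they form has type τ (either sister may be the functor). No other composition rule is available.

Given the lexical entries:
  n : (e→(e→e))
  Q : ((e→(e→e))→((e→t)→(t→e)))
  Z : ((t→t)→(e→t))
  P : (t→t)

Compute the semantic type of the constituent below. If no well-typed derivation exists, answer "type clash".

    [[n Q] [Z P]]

[n Q] — Q of type ((e→(e→e))→((e→t)→(t→e))) combines with n of type (e→(e→e)): type ((e→t)→(t→e)).
[Z P] — Z of type ((t→t)→(e→t)) combines with P of type (t→t): type (e→t).
[[n Q] [Z P]] — [n Q] of type ((e→t)→(t→e)) combines with [Z P] of type (e→t): type (t→e).

(t→e)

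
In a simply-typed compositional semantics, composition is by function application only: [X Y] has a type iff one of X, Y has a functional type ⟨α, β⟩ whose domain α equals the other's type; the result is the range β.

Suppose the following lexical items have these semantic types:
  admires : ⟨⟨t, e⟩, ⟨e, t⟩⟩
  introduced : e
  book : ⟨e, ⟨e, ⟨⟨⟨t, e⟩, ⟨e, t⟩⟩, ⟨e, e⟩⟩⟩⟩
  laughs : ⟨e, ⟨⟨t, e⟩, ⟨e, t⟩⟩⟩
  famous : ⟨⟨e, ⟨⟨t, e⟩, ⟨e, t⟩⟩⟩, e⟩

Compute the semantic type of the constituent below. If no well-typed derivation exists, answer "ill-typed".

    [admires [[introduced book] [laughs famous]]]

⟨e, e⟩

[introduced book]: ⟨e, ⟨e, ⟨⟨⟨t, e⟩, ⟨e, t⟩⟩, ⟨e, e⟩⟩⟩⟩ applied to e yields ⟨e, ⟨⟨⟨t, e⟩, ⟨e, t⟩⟩, ⟨e, e⟩⟩⟩.
[laughs famous]: ⟨⟨e, ⟨⟨t, e⟩, ⟨e, t⟩⟩⟩, e⟩ applied to ⟨e, ⟨⟨t, e⟩, ⟨e, t⟩⟩⟩ yields e.
[[introduced book] [laughs famous]]: ⟨e, ⟨⟨⟨t, e⟩, ⟨e, t⟩⟩, ⟨e, e⟩⟩⟩ applied to e yields ⟨⟨⟨t, e⟩, ⟨e, t⟩⟩, ⟨e, e⟩⟩.
[admires [[introduced book] [laughs famous]]]: ⟨⟨⟨t, e⟩, ⟨e, t⟩⟩, ⟨e, e⟩⟩ applied to ⟨⟨t, e⟩, ⟨e, t⟩⟩ yields ⟨e, e⟩.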